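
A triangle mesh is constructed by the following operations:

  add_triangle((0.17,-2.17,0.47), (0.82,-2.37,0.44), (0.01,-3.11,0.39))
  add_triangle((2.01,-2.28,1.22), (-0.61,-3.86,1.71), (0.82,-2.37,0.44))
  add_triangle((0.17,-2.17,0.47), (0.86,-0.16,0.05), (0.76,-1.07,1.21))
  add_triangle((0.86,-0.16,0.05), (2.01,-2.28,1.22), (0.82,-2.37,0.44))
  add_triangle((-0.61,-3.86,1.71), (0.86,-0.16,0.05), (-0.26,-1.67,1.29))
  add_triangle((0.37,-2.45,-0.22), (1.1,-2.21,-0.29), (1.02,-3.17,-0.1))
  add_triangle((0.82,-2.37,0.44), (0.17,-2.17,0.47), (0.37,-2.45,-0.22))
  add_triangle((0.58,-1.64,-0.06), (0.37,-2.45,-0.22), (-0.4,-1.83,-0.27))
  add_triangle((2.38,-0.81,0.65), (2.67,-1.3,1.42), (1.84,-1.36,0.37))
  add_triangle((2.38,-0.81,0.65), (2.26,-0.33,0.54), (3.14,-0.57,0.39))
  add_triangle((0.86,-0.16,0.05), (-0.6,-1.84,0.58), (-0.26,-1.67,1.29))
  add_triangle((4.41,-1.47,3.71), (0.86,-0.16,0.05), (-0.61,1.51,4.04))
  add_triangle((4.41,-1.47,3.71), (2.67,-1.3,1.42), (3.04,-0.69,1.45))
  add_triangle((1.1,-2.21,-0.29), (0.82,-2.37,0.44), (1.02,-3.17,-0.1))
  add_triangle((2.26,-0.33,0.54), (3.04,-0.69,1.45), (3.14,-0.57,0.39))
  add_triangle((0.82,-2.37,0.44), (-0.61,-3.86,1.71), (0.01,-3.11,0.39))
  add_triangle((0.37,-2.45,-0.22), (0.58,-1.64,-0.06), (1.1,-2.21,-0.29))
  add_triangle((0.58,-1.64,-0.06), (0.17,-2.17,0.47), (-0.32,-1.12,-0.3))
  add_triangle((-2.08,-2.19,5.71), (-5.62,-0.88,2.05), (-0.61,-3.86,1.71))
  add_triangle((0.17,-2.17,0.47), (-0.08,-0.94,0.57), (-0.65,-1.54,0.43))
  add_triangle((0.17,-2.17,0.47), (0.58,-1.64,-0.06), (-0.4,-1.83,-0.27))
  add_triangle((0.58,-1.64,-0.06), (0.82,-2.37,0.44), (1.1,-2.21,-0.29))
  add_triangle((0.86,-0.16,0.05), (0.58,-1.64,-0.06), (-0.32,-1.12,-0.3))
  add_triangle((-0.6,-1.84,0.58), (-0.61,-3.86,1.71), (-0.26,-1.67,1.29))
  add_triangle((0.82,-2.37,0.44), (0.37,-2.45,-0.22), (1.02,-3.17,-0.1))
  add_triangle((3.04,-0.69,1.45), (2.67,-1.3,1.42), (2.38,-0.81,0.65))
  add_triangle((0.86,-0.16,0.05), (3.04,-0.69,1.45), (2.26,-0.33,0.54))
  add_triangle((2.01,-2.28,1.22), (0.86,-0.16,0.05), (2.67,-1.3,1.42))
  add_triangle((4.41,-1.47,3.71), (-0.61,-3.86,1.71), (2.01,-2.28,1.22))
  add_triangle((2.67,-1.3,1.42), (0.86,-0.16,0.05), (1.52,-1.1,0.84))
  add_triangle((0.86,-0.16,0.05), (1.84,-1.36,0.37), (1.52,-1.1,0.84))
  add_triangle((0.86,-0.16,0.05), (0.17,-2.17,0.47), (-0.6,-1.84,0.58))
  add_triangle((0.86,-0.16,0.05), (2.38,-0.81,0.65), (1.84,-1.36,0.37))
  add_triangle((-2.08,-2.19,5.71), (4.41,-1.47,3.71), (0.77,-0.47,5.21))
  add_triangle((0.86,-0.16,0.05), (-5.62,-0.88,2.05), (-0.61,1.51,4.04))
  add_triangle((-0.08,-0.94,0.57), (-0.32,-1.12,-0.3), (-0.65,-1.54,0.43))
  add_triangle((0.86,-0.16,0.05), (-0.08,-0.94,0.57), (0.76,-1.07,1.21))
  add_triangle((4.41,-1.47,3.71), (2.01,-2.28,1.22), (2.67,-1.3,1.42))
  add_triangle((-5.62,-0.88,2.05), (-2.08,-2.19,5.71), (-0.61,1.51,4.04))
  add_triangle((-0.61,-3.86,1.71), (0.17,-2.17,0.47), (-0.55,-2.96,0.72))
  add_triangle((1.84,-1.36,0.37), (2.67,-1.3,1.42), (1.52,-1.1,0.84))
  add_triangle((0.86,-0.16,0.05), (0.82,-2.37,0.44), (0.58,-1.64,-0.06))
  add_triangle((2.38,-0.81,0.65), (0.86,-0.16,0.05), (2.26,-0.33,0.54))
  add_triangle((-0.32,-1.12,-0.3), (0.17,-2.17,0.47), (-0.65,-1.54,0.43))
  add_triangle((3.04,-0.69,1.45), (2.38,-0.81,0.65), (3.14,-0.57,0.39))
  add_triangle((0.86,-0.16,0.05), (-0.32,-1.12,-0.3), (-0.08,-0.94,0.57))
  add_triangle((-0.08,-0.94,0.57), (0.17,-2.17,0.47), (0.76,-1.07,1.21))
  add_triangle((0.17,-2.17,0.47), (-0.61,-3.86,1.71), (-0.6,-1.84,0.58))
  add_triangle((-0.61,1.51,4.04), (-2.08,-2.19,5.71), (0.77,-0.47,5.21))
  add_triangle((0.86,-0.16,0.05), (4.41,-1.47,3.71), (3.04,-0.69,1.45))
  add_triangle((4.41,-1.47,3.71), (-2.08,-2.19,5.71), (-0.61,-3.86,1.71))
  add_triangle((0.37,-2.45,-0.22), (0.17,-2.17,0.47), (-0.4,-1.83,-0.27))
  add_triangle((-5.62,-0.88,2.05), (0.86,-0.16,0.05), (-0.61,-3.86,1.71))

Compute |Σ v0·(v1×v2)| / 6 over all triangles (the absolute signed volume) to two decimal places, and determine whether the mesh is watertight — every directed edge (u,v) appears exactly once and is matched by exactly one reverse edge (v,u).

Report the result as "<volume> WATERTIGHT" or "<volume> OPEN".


Per-triangle v0·(v1×v2)/6:
  t1: -0.0713
  t2: +1.0914
  t3: +0.2961
  t4: +0.2434
  t5: +0.3134
  t6: +0.0780
  t7: +0.1675
  t8: -0.0098
  t9: +0.2216
  t10: -0.0662
  t11: -0.2136
  t12: +1.0707
  t13: +0.5301
  t14: +0.1124
  t15: +0.0638
  t16: +0.5623
  t17: -0.0397
  t18: +0.1498
  t19: +14.8610
  t20: +0.0968
  t21: -0.1904
  t22: -0.0448
  t23: +0.0459
  t24: +0.1089
  t25: +0.1094
  t26: +0.1906
  t27: -0.0238
  t28: +0.2185
  t29: +4.0373
  t30: -0.0616
  t31: -0.0788
  t32: -0.0598
  t33: +0.0608
  t34: +8.4988
  t35: -1.6006
  t36: -0.0619
  t37: -0.0831
  t38: +0.8358
  t39: +14.1121
  t40: -0.2211
  t41: +0.1040
  t42: +0.1159
  t43: +0.0281
  t44: +0.1654
  t45: +0.1865
  t46: -0.1357
  t47: +0.1440
  t48: +0.1753
  t49: +6.5146
  t50: -0.0570
  t51: +17.5677
  t52: +0.1904
  t53: -0.8719
Σ = +69.3778 → |volume| = 69.38

Directed edges: 159 total; 7 unmatched, e.g. (0.01,-3.11,0.39)→(0.17,-2.17,0.47) → open.

69.38 OPEN


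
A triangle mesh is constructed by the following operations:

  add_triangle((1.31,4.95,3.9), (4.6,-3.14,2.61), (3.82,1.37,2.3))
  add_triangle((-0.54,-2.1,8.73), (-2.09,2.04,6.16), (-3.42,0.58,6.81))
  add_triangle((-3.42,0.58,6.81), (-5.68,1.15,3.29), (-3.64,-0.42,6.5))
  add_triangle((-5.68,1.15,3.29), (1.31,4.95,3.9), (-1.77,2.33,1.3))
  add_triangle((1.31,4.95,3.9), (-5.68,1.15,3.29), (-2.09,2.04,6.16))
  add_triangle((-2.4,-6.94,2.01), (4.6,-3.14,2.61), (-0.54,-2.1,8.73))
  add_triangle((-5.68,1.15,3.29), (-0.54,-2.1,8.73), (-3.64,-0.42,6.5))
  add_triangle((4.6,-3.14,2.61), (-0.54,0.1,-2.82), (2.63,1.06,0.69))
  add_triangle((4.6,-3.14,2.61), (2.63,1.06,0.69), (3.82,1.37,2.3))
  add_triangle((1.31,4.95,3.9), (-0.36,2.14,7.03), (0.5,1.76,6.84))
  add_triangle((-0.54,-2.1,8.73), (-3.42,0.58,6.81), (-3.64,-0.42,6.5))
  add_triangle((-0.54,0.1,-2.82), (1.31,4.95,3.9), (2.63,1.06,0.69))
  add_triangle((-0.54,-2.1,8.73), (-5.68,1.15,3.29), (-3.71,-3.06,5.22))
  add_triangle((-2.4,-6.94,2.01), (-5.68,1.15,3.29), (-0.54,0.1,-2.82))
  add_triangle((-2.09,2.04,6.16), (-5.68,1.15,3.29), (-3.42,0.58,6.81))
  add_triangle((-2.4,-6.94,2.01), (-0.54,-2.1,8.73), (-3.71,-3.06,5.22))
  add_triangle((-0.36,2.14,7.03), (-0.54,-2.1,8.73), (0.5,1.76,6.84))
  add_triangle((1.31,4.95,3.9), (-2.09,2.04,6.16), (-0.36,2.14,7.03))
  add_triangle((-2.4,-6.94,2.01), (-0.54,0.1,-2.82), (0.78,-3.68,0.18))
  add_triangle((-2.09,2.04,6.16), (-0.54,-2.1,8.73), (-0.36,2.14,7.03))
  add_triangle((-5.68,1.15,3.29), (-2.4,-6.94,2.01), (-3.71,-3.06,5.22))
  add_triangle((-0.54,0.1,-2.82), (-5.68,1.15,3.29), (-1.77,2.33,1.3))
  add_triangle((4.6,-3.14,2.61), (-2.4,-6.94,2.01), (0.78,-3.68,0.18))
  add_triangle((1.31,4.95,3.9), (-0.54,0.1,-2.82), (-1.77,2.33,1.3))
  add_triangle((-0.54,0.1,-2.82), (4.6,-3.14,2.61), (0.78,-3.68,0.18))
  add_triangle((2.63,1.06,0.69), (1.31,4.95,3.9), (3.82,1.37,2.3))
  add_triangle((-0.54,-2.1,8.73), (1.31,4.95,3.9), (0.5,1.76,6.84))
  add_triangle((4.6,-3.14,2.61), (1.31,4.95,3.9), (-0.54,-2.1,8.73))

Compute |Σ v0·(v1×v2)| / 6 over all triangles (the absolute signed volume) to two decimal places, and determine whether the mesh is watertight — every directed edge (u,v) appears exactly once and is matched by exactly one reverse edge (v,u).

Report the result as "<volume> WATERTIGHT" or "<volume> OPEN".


330.53 WATERTIGHT

Per-triangle v0·(v1×v2)/6:
  t1: +9.0323
  t2: +9.8507
  t3: +4.8217
  t4: +7.3390
  t5: +17.3049
  t6: +53.0480
  t7: -0.0340
  t8: +5.6676
  t9: +2.7366
  t10: +4.3185
  t11: +5.4605
  t12: +5.6866
  t13: +23.9452
  t14: +22.0285
  t15: +7.9182
  t16: +25.8449
  t17: +4.7747
  t18: +8.1151
  t19: +7.2152
  t20: +9.9097
  t21: +19.3529
  t22: +5.8449
  t23: +9.8633
  t24: +5.4572
  t25: +6.0116
  t26: +2.7799
  t27: -0.2223
  t28: +46.4626
Σ = +330.5338 → |volume| = 330.53

Directed edges: 84 total, each appears once with its reverse present → watertight.


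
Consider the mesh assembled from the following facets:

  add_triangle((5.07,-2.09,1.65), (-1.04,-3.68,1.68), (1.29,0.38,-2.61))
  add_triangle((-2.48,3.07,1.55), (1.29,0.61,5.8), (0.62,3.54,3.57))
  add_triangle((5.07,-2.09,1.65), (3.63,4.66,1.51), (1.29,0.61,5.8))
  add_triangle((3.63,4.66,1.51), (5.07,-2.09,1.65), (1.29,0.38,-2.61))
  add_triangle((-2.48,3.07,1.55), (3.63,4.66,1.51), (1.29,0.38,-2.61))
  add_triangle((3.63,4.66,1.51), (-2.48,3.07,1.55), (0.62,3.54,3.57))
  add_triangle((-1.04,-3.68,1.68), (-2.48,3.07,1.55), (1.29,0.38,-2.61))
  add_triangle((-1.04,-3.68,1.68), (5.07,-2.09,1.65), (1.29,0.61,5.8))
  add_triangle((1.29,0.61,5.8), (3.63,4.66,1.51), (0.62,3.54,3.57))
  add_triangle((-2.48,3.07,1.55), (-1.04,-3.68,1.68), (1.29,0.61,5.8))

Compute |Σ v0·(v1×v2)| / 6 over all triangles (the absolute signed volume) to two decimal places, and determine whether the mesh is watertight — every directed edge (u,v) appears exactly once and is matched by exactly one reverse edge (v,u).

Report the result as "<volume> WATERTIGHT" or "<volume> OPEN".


127.79 WATERTIGHT

Per-triangle v0·(v1×v2)/6:
  t1: +8.9640
  t2: +8.1520
  t3: +27.6714
  t4: +16.0148
  t5: +9.9121
  t6: +8.2453
  t7: +2.8618
  t8: +20.6267
  t9: +10.8342
  t10: +14.5035
Σ = +127.7859 → |volume| = 127.79

Directed edges: 30 total, each appears once with its reverse present → watertight.


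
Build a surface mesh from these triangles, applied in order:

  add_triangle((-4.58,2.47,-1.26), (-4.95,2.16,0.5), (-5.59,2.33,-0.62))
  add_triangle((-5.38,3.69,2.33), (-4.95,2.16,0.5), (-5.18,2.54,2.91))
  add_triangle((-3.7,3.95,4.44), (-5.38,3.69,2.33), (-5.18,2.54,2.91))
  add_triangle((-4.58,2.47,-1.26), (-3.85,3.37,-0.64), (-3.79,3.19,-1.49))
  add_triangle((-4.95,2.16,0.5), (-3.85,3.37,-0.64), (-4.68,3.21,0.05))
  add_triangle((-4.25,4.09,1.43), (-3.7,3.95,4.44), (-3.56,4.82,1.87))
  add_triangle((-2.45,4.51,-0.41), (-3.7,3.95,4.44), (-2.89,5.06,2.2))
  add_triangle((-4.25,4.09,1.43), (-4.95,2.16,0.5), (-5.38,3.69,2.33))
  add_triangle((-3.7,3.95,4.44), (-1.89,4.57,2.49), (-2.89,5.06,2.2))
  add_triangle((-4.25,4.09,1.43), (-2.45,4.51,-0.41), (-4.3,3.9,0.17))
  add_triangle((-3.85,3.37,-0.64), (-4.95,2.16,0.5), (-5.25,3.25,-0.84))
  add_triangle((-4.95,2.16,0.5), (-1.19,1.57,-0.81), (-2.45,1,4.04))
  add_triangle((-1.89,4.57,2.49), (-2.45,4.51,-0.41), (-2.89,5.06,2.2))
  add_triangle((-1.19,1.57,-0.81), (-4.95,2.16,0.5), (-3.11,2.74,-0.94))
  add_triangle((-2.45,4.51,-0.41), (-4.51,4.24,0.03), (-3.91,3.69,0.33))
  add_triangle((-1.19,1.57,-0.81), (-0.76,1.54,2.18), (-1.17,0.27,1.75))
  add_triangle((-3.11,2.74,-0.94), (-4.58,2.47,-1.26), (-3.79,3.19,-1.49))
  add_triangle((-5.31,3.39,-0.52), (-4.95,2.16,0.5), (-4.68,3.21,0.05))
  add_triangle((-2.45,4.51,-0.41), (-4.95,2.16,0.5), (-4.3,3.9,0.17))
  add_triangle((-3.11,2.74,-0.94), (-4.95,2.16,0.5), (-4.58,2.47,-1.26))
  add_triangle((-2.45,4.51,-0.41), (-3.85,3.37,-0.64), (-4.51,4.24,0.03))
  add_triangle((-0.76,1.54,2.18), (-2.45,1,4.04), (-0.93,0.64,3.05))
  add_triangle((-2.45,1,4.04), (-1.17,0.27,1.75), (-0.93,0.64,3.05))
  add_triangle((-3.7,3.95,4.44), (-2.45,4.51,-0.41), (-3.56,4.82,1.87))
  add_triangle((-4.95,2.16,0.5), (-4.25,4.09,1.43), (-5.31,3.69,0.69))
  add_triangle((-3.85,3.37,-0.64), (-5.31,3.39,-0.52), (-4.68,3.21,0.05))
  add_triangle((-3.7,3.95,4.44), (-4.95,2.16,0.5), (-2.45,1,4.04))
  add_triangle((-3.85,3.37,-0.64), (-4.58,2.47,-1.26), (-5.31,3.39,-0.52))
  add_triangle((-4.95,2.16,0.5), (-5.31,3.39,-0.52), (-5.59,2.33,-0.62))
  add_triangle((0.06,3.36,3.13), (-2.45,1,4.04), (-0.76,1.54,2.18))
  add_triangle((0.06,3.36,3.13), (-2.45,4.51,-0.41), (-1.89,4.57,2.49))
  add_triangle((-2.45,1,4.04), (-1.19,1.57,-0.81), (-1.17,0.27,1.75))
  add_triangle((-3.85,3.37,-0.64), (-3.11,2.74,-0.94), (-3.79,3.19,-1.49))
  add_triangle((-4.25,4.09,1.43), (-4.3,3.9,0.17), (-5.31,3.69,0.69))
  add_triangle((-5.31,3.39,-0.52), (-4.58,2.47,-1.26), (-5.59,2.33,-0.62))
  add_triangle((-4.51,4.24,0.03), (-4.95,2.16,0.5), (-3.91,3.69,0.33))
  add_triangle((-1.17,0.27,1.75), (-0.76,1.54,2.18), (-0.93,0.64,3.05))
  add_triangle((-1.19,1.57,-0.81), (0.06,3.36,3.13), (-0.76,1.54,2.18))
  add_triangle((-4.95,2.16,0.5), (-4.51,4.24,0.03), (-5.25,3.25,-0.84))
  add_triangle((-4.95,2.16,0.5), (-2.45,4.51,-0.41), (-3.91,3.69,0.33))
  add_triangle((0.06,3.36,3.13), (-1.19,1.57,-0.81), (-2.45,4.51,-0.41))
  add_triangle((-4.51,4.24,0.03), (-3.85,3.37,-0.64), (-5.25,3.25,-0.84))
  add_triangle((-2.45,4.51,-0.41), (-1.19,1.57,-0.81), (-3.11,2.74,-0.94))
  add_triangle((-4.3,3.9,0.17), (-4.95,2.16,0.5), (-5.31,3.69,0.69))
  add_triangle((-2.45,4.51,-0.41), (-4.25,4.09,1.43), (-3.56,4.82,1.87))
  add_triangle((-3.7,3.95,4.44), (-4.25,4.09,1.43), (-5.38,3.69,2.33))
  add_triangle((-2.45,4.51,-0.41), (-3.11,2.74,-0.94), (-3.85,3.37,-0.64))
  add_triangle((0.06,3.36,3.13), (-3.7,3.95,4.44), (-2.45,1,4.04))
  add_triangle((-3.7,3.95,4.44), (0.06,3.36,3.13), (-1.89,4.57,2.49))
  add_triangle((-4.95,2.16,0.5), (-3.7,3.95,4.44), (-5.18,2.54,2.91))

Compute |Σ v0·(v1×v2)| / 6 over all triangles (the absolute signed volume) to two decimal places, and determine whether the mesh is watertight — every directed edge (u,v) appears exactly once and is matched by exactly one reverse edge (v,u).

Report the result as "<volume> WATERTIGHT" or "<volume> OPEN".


Per-triangle v0·(v1×v2)/6:
  t1: -0.6161
  t2: +2.2311
  t3: +3.4212
  t4: +0.8084
  t5: -0.4019
  t6: +2.9696
  t7: +2.5981
  t8: +2.1866
  t9: +2.2661
  t10: +2.1547
  t11: -1.0964
  t12: -3.2345
  t13: +1.4933
  t14: -0.0259
  t15: +0.5087
  t16: -0.9527
  t17: -0.2891
  t18: +0.6436
  t19: +0.3472
  t20: -1.4775
  t21: +1.1840
  t22: +0.6630
  t23: +0.1095
  t24: +0.7001
  t25: +0.8501
  t26: +0.4620
  t27: +7.5390
  t28: +0.7607
  t29: +1.1438
  t30: -0.3407
  t31: +2.5871
  t32: +0.3143
  t33: +0.0444
  t34: +1.0994
  t35: +0.8605
  t36: +0.5747
  t37: -0.3549
  t38: -1.5106
  t39: +2.2318
  t40: -0.8917
  t41: +0.0750
  t42: +0.6793
  t43: +0.6382
  t44: +0.5559
  t45: +2.2436
  t46: +3.5097
  t47: +0.6420
  t48: +5.5126
  t49: +4.5709
  t50: -3.6606
Σ = +46.3276 → |volume| = 46.33

Directed edges: 150 total, each appears once with its reverse present → watertight.

46.33 WATERTIGHT


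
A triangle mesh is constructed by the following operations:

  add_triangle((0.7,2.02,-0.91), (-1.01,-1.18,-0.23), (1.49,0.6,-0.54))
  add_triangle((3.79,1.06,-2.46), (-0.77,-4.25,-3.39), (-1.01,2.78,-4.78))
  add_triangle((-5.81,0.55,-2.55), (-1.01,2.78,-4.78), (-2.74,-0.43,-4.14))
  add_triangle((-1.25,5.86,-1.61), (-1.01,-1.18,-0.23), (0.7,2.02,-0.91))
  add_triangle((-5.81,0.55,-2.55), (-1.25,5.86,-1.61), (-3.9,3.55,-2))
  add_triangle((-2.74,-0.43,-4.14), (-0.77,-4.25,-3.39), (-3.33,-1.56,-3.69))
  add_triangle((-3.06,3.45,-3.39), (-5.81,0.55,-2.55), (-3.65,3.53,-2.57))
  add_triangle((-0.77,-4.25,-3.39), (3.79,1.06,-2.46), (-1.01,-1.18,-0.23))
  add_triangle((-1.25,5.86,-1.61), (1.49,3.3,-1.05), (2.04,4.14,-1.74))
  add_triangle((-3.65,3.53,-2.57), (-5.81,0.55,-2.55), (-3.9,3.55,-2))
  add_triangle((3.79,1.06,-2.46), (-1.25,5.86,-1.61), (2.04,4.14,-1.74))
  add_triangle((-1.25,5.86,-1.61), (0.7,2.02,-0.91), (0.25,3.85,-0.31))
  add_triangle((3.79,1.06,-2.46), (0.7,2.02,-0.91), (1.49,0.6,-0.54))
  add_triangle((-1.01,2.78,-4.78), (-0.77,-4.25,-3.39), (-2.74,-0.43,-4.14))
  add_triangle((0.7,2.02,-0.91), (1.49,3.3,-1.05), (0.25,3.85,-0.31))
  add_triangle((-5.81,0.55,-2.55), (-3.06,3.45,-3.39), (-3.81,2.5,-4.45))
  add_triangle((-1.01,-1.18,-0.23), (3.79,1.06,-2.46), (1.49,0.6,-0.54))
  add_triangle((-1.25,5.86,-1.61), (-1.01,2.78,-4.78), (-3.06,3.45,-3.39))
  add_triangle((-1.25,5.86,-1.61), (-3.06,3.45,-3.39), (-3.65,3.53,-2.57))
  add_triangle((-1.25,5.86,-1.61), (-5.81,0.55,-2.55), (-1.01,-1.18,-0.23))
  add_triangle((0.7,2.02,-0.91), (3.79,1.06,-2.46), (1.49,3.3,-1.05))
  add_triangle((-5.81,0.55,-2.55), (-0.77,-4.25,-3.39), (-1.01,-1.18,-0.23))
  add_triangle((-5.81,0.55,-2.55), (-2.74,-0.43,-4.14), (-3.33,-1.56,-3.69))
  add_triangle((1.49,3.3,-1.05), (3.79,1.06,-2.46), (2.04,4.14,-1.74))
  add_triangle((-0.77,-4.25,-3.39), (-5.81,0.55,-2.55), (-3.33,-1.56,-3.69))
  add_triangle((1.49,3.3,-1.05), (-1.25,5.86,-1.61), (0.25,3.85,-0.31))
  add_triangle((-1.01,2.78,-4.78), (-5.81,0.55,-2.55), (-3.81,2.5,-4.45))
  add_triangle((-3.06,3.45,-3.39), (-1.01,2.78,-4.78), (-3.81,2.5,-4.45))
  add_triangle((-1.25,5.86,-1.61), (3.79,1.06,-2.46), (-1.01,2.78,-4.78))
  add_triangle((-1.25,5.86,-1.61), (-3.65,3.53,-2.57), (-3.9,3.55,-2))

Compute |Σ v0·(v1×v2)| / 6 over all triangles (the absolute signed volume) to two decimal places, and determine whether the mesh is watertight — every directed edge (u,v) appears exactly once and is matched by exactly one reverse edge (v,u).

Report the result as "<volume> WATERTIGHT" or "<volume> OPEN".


104.15 WATERTIGHT

Per-triangle v0·(v1×v2)/6:
  t1: -0.3833
  t2: +21.3775
  t3: +10.5304
  t4: -1.0496
  t5: -1.6662
  t6: +3.5844
  t7: +3.3497
  t8: -0.0517
  t9: +0.8819
  t10: +2.0926
  t11: +3.8281
  t12: -1.1973
  t13: +0.5449
  t14: +9.1237
  t15: -0.3255
  t16: +4.2603
  t17: +0.1396
  t18: +8.1216
  t19: +3.2777
  t20: -0.1252
  t21: -0.7344
  t22: +4.6628
  t23: +3.8463
  t24: +0.5706
  t25: +3.7863
  t26: +1.7522
  t27: +1.7633
  t28: +3.5444
  t29: +16.6365
  t30: +2.0124
Σ = +104.1540 → |volume| = 104.15

Directed edges: 90 total, each appears once with its reverse present → watertight.


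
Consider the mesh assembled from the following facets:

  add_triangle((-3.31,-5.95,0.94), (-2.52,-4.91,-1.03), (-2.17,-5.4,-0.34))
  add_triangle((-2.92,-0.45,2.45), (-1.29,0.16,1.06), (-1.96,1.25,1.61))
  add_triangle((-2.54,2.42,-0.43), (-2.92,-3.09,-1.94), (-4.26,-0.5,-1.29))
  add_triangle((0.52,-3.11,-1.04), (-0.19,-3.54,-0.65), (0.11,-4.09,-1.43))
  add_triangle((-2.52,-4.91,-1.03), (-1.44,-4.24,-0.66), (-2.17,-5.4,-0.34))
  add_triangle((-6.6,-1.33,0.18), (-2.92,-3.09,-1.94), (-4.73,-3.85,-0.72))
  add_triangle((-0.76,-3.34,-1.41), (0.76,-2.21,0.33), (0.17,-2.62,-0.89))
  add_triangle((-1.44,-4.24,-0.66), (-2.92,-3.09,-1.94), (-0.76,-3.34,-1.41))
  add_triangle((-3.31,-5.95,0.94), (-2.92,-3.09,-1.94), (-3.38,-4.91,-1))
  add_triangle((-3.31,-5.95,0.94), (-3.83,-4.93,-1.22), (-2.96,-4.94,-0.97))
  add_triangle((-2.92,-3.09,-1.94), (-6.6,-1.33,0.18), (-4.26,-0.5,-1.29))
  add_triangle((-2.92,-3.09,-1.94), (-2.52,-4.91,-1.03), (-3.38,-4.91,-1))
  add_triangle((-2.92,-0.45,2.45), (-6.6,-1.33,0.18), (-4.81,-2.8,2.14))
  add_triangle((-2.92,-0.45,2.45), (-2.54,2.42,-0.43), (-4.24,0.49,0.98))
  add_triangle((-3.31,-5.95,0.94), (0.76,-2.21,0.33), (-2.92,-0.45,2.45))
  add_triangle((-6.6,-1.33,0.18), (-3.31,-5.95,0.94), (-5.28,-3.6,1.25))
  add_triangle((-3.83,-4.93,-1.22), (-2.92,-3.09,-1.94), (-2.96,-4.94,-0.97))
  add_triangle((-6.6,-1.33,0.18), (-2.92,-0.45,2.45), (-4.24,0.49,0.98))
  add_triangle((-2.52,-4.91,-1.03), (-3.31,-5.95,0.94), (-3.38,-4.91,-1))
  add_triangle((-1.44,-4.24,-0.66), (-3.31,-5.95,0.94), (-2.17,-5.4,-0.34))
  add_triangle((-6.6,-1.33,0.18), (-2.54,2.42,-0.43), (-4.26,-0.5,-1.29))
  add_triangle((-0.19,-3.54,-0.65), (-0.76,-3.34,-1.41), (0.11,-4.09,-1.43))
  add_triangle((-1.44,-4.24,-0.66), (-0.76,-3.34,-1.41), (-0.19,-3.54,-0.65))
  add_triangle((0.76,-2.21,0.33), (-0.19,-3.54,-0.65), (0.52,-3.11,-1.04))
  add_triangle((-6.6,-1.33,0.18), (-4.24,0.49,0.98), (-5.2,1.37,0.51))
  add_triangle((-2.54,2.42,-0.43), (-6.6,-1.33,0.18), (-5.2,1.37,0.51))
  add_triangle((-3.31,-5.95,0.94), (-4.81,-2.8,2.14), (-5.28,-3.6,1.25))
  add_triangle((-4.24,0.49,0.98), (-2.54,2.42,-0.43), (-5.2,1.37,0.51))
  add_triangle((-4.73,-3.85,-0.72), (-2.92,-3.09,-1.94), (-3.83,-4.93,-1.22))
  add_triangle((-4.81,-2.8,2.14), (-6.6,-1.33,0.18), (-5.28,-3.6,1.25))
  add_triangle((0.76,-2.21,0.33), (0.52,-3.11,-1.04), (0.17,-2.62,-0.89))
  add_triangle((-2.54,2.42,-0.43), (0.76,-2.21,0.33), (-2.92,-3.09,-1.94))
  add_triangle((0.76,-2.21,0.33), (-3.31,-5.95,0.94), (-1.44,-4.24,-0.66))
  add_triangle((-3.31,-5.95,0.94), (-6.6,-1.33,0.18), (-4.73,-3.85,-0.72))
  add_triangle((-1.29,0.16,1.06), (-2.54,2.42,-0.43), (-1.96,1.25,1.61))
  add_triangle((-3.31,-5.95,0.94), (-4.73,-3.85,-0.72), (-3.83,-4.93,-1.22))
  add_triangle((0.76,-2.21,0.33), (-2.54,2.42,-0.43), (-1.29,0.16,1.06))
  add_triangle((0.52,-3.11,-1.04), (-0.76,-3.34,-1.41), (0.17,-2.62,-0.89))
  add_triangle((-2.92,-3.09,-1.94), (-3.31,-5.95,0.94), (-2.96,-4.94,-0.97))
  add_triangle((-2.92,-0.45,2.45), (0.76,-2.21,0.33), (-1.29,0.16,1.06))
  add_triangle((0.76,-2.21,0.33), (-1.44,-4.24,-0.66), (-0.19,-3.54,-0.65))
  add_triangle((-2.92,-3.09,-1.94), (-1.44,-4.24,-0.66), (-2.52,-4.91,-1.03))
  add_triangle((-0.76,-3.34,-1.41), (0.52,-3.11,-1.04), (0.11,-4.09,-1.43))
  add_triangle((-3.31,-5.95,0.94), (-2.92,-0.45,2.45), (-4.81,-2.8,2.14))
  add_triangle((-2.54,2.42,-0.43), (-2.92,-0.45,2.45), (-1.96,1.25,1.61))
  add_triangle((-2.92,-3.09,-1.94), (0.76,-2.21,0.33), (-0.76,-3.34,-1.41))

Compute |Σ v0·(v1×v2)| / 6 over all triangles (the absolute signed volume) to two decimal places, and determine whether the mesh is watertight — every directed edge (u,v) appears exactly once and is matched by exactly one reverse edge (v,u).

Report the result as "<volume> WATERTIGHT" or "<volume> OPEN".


Per-triangle v0·(v1×v2)/6:
  t1: +1.2433
  t2: -0.0109
  t3: +1.3760
  t4: +0.1840
  t5: +0.3646
  t6: +4.0994
  t7: -0.3868
  t8: +1.5625
  t9: +0.5532
  t10: +1.4677
  t11: +4.6658
  t12: +0.9419
  t13: +5.0793
  t14: +2.1015
  t15: +4.6425
  t16: +4.0569
  t17: +0.7399
  t18: +3.3738
  t19: +1.5337
  t20: -0.0129
  t21: +4.3381
  t22: +0.3875
  t23: +0.6105
  t24: +0.5413
  t25: +1.7544
  t26: +2.5153
  t27: +3.3201
  t28: +0.4870
  t29: +1.7788
  t30: +3.3766
  t31: -0.1457
  t32: -1.4099
  t33: +2.6062
  t34: +7.6414
  t35: -0.5447
  t36: +3.6981
  t37: -0.7130
  t38: -0.0313
  t39: -1.5746
  t40: +0.1436
  t41: +0.5878
  t42: +0.5277
  t43: +0.0446
  t44: +3.1782
  t45: +1.8873
  t46: -1.1118
Σ = +71.4689 → |volume| = 71.47

Directed edges: 138 total, each appears once with its reverse present → watertight.

71.47 WATERTIGHT


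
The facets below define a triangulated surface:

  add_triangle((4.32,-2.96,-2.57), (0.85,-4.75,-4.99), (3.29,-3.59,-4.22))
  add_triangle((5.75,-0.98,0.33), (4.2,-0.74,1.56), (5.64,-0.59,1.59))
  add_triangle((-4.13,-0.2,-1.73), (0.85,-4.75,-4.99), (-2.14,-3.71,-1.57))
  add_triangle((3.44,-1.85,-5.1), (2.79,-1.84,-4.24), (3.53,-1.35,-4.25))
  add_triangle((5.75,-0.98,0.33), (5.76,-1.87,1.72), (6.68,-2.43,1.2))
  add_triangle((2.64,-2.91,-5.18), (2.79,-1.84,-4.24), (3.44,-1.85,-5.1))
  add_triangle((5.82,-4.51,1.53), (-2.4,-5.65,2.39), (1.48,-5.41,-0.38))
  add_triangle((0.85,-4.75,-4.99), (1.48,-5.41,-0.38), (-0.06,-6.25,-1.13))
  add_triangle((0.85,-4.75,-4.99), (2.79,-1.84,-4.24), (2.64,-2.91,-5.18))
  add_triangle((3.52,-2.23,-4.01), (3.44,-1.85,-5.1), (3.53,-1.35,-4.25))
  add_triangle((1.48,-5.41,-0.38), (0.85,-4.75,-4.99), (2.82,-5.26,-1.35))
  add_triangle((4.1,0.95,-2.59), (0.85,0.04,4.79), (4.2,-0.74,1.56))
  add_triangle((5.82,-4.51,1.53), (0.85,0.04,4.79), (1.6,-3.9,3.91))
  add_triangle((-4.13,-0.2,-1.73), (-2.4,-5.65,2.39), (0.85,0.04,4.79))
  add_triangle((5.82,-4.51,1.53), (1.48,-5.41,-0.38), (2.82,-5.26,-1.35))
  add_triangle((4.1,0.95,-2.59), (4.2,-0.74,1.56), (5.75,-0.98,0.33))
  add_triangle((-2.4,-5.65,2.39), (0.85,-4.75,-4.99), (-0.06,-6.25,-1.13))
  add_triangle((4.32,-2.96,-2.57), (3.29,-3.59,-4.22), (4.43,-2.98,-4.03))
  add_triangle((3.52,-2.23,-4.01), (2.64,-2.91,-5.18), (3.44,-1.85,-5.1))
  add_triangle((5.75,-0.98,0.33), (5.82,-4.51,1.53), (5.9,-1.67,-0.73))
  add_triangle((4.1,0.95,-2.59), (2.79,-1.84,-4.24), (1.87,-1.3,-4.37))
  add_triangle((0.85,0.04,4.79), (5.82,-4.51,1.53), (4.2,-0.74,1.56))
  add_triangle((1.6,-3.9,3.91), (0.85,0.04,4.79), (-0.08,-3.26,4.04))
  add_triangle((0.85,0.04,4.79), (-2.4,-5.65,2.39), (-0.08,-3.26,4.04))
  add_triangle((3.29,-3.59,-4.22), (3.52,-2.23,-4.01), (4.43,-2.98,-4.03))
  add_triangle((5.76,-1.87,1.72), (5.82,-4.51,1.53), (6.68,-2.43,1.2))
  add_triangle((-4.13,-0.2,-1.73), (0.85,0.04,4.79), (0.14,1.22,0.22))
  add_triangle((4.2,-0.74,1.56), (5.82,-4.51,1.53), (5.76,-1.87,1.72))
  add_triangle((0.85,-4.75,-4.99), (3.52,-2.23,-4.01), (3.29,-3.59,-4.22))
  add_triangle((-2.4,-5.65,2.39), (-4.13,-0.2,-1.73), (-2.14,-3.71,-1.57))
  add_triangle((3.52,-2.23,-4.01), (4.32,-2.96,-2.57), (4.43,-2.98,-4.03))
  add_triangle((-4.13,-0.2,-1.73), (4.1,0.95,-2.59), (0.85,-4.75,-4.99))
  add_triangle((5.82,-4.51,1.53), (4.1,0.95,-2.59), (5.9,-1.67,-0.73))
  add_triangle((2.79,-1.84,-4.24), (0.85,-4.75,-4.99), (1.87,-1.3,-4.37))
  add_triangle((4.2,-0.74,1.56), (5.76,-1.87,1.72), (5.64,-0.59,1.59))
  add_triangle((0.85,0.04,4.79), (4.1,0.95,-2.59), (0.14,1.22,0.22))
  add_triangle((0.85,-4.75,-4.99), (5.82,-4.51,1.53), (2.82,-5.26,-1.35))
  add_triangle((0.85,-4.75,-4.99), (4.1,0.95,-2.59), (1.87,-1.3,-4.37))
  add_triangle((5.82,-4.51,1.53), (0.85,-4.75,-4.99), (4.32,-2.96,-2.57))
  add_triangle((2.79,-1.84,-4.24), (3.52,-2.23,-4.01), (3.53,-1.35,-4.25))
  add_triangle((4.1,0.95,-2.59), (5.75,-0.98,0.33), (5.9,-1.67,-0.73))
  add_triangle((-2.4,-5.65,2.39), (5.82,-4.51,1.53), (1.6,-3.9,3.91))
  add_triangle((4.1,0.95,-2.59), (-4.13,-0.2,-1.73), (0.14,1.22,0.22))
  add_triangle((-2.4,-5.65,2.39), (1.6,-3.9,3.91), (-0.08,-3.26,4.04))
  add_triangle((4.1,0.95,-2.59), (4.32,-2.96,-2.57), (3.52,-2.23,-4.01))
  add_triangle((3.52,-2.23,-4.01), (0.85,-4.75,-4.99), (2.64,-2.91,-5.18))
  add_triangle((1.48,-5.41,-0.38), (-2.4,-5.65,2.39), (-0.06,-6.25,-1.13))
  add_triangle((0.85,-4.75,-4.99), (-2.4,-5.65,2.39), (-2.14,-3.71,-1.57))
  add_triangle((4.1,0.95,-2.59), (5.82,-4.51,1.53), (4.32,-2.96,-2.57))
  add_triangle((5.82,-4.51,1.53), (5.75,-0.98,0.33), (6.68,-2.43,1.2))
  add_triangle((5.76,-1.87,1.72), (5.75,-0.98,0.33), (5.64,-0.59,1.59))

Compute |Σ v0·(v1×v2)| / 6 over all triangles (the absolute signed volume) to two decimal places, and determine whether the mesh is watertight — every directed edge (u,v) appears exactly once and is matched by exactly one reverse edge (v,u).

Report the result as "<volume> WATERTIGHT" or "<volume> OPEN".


Per-triangle v0·(v1×v2)/6:
  t1: +2.4770
  t2: -0.4986
  t3: +11.0495
  t4: -0.1589
  t5: +1.0245
  t6: -0.1579
  t7: +18.0945
  t8: +7.1504
  t9: -0.2651
  t10: +0.5700
  t11: +6.1956
  t12: +5.7842
  t13: +14.1480
  t14: +16.8866
  t15: +6.3544
  t16: +2.0186
  t17: +6.9119
  t18: +1.4314
  t19: +1.2772
  t20: +4.3643
  t21: +2.4834
  t22: +10.8298
  t23: +4.8847
  t24: +3.8188
  t25: +0.9461
  t26: +1.9471
  t27: +3.7029
  t28: +0.6449
  t29: +2.3863
  t30: +10.9942
  t31: +0.1062
  t32: +16.9708
  t33: +1.1930
  t34: +2.8622
  t35: +0.4207
  t36: +4.3559
  t37: +7.2495
  t38: -5.5049
  t39: +16.6665
  t40: -0.5617
  t41: +3.4875
  t42: +17.6234
  t43: +3.6806
  t44: +5.3833
  t45: +5.1660
  t46: +2.4480
  t47: +6.9055
  t48: +12.1954
  t49: +13.4559
  t50: +1.2730
  t51: +1.5723
Σ = +264.2453 → |volume| = 264.25

Directed edges: 153 total; 3 unmatched, e.g. (4.1,0.95,-2.59)→(2.79,-1.84,-4.24) → open.

264.25 OPEN


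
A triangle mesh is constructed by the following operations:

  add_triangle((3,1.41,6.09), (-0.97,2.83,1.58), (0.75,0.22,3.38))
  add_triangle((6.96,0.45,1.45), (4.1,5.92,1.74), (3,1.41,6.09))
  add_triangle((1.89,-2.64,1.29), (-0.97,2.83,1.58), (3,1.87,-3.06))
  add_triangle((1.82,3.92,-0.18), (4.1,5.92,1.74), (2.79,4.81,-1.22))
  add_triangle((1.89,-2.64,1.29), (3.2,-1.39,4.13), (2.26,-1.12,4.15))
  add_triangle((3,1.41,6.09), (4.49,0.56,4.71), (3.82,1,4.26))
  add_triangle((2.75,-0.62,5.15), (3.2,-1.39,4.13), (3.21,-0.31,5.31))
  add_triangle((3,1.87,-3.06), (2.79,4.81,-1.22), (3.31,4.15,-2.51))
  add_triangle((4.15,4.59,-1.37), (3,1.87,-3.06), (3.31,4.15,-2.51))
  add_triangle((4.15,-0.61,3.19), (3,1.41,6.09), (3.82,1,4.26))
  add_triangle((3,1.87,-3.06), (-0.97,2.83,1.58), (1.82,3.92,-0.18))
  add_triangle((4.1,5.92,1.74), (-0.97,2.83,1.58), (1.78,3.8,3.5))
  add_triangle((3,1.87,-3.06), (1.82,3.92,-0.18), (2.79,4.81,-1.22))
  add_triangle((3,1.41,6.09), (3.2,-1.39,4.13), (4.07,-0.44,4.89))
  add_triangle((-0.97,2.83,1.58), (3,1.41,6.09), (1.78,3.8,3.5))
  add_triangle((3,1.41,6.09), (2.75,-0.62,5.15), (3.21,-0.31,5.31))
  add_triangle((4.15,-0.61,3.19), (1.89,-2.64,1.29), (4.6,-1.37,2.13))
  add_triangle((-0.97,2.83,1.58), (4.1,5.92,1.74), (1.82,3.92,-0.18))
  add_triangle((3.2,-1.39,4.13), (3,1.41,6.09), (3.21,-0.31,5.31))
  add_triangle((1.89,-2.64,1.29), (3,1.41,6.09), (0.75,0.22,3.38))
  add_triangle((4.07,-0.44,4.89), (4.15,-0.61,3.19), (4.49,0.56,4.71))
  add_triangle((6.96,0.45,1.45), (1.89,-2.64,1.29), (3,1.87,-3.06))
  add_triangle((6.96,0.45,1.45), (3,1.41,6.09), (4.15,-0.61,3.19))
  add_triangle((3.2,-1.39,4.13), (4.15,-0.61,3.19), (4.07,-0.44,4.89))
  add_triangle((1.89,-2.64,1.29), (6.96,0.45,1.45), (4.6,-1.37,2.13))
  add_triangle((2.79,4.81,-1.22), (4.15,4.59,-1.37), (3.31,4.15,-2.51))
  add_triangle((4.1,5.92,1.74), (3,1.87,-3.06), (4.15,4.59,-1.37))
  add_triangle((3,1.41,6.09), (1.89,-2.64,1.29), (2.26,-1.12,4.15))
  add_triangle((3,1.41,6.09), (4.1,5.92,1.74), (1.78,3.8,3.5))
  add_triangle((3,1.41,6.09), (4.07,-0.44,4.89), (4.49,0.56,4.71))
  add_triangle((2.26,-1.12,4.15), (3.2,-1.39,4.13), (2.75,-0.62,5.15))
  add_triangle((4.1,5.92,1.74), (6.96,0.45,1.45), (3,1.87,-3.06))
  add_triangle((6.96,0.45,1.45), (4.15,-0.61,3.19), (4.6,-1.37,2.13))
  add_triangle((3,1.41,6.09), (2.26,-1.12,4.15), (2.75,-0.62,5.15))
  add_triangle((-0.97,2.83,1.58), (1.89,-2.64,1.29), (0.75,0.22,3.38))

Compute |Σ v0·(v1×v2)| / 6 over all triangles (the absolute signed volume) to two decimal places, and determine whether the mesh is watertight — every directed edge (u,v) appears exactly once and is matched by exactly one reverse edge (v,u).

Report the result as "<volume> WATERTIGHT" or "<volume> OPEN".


127.59 OPEN

Per-triangle v0·(v1×v2)/6:
  t1: +3.2869
  t2: +34.5992
  t3: -6.6535
  t4: +1.6140
  t5: +1.2812
  t6: +0.9571
  t7: +0.5681
  t8: -0.3663
  t9: +2.1196
  t10: -2.3922
  t11: +2.0563
  t12: +6.2605
  t13: -0.3097
  t14: +2.0959
  t15: +5.4450
  t16: +0.7602
  t17: +2.2189
  t18: +4.5118
  t19: +0.4060
  t20: +3.4456
  t21: +1.3486
  t22: +10.0648
  t23: +8.8482
  t24: +1.3033
  t25: +2.0207
  t26: +1.5891
  t27: +1.1153
  t28: -2.0064
  t29: +9.5276
  t30: +2.5680
  t31: +0.4960
  t32: +25.8947
  t33: +3.3041
  t34: +0.0533
  t35: -0.4374
Σ = +127.5948 → |volume| = 127.59

Directed edges: 105 total; 9 unmatched, e.g. (4.1,5.92,1.74)→(2.79,4.81,-1.22) → open.


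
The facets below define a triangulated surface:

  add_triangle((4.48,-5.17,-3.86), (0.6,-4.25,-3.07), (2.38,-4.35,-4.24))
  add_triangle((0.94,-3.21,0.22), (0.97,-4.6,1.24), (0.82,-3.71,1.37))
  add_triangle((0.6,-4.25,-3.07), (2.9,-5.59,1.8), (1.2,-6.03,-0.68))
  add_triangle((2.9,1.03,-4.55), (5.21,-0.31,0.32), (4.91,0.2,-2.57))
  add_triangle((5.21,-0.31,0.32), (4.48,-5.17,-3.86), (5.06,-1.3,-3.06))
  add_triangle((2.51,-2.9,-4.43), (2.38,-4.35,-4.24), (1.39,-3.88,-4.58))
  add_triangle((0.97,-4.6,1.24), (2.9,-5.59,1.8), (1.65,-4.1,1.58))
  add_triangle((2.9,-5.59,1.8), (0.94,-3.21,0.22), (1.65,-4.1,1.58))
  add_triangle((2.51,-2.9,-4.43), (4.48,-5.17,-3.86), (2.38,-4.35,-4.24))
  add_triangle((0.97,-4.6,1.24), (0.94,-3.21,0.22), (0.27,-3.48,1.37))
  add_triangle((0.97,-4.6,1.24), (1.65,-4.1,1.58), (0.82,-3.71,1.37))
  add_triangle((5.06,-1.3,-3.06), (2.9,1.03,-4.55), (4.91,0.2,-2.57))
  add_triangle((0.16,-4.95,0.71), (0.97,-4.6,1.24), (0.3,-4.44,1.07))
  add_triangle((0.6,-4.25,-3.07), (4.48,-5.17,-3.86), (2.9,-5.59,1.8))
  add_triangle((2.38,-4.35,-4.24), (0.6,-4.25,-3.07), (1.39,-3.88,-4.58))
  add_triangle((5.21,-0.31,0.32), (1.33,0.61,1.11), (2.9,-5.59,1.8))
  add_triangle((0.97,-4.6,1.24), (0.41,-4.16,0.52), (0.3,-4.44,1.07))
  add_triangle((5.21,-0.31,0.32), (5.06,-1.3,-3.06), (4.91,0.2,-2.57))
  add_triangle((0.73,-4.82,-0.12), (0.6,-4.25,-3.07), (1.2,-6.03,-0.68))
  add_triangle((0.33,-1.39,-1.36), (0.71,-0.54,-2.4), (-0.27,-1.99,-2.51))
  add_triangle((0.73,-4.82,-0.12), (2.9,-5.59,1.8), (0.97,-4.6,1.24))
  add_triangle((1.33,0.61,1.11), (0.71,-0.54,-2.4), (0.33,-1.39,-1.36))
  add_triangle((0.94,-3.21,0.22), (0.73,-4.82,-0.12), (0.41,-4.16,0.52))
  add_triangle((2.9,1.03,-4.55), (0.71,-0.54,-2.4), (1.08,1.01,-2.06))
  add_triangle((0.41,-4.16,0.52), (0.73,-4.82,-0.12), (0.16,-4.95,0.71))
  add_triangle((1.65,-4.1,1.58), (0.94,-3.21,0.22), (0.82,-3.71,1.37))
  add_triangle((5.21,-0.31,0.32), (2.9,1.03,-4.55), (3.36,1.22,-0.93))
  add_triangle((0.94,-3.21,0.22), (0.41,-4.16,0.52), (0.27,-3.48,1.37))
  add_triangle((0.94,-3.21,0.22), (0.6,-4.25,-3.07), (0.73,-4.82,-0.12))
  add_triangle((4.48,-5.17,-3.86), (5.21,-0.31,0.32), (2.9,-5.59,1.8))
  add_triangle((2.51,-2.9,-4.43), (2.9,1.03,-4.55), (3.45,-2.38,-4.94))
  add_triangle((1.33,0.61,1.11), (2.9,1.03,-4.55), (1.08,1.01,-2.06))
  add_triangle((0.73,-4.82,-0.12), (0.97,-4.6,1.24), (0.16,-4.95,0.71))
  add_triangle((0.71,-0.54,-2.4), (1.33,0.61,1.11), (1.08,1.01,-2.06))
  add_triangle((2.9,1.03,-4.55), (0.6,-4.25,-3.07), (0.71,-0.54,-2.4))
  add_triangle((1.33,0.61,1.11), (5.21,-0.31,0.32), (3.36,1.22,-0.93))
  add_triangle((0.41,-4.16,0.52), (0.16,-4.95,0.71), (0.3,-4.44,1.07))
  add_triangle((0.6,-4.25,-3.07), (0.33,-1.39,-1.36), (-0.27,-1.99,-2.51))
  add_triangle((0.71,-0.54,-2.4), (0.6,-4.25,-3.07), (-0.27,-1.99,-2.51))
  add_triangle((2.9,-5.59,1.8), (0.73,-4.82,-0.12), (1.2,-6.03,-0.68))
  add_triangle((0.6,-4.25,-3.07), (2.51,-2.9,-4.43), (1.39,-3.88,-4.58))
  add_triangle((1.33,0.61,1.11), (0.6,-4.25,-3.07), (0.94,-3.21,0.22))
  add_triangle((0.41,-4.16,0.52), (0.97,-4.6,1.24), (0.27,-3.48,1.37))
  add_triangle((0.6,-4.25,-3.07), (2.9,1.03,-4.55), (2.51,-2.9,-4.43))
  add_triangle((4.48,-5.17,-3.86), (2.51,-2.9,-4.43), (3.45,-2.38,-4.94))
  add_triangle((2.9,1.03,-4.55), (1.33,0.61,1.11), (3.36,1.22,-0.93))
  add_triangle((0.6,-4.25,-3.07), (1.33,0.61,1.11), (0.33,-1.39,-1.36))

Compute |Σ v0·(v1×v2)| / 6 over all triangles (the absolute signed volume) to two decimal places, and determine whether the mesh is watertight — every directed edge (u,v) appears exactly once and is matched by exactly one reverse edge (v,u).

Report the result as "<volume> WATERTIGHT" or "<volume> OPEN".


95.10 OPEN

Per-triangle v0·(v1×v2)/6:
  t1: +2.7591
  t2: -0.0933
  t3: +4.0539
  t4: +0.9780
  t5: +10.7654
  t6: +1.3861
  t7: +0.4500
  t8: -0.5371
  t9: +2.7090
  t10: -0.1423
  t11: +0.2090
  t12: +4.0441
  t13: +0.2186
  t14: +15.6951
  t15: +1.5682
  t16: +5.8079
  t17: -0.2479
  t18: +3.9313
  t19: +0.7014
  t20: -0.3978
  t21: +1.8086
  t22: -0.7086
  t23: -0.2804
  t24: +0.5293
  t25: -0.1481
  t26: -0.4534
  t27: +4.6430
  t28: -0.3951
  t29: -1.0702
  t30: +26.3581
  t31: +1.7238
  t32: +0.9922
  t33: +0.8246
  t34: -0.9096
  t35: +1.9592
  t36: +1.9479
  t37: -0.1084
  t38: -0.2405
  t39: +1.2658
  t40: +1.3207
  t41: -1.2513
  t42: -2.3158
  t43: +0.3686
  t44: +2.8397
  t45: +2.7161
  t46: +0.2477
  t47: -0.4204
Σ = +95.1021 → |volume| = 95.10

Directed edges: 141 total; 7 unmatched, e.g. (4.48,-5.17,-3.86)→(5.06,-1.3,-3.06) → open.


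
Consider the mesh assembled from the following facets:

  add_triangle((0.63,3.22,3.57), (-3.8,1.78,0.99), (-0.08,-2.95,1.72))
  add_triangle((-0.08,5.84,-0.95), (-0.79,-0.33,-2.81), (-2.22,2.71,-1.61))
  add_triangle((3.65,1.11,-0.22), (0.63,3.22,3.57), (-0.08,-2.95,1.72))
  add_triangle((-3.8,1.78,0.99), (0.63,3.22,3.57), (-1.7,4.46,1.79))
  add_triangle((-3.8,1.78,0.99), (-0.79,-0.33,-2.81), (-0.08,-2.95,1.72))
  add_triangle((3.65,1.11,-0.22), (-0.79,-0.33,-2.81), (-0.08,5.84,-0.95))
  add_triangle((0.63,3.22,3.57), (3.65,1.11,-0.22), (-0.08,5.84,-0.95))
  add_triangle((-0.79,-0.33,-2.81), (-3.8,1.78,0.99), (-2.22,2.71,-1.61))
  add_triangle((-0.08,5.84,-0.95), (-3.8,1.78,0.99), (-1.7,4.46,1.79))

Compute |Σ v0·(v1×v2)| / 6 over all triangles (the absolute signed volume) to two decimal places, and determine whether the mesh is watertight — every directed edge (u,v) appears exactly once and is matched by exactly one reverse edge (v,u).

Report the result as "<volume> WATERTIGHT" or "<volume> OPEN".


Per-triangle v0·(v1×v2)/6:
  t1: +10.8479
  t2: +5.1802
  t3: +9.5813
  t4: +5.6655
  t5: +6.4595
  t6: +10.2466
  t7: +14.6304
  t8: +4.1602
  t9: +7.2032
Σ = +73.9747 → |volume| = 73.97

Directed edges: 27 total; 9 unmatched, e.g. (-2.22,2.71,-1.61)→(-0.08,5.84,-0.95) → open.

73.97 OPEN


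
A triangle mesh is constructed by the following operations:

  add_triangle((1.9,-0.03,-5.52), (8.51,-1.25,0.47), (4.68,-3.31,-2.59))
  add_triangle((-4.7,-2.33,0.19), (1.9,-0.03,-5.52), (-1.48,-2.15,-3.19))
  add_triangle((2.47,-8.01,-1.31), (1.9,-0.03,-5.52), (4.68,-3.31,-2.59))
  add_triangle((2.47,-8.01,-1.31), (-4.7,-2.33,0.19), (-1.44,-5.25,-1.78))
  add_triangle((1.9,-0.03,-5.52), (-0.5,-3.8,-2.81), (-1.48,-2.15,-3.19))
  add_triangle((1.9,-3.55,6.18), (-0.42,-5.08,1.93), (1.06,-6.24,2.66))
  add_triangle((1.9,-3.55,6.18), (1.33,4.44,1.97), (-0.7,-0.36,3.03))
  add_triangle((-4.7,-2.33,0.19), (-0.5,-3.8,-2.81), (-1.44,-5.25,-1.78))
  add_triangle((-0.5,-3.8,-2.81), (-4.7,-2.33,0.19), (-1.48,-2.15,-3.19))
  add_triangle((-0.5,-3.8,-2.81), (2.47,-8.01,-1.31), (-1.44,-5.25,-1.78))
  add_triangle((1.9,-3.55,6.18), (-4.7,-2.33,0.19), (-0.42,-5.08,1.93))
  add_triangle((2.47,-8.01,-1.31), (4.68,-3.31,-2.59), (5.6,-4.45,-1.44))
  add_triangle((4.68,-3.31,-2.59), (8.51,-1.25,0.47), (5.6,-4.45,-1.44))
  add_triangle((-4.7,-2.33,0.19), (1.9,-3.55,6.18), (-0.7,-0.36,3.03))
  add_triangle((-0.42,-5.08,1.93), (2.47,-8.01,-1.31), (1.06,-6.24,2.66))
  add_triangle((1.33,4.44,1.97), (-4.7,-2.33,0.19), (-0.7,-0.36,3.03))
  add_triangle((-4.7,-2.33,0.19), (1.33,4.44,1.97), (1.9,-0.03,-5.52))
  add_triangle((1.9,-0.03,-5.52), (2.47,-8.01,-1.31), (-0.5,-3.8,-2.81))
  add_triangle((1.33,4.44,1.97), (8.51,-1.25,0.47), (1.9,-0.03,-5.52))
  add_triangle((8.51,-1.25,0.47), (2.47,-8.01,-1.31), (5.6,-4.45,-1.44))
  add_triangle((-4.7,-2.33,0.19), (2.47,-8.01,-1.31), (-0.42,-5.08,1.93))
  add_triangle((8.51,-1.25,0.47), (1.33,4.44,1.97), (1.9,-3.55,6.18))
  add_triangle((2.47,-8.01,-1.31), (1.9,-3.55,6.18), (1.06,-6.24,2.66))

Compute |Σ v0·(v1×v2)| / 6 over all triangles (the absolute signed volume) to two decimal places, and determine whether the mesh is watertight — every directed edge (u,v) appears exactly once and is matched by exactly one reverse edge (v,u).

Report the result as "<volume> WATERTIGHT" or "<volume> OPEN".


316.30 OPEN

Per-triangle v0·(v1×v2)/6:
  t1: +21.9293
  t2: +3.5647
  t3: +21.7711
  t4: +8.9970
  t5: +6.0978
  t6: +5.9090
  t7: +10.3931
  t8: +4.9418
  t9: +5.9027
  t10: +6.8808
  t11: +17.1462
  t12: +8.0835
  t13: +8.1484
  t14: +10.4984
  t15: +6.5755
  t16: +8.9102
  t17: +14.5793
  t18: +17.8329
  t19: +37.6511
  t20: +11.5315
  t21: +18.4564
  t22: +48.7390
  t23: +11.7566
Σ = +316.2960 → |volume| = 316.30

Directed edges: 69 total; 3 unmatched, e.g. (8.51,-1.25,0.47)→(2.47,-8.01,-1.31) → open.


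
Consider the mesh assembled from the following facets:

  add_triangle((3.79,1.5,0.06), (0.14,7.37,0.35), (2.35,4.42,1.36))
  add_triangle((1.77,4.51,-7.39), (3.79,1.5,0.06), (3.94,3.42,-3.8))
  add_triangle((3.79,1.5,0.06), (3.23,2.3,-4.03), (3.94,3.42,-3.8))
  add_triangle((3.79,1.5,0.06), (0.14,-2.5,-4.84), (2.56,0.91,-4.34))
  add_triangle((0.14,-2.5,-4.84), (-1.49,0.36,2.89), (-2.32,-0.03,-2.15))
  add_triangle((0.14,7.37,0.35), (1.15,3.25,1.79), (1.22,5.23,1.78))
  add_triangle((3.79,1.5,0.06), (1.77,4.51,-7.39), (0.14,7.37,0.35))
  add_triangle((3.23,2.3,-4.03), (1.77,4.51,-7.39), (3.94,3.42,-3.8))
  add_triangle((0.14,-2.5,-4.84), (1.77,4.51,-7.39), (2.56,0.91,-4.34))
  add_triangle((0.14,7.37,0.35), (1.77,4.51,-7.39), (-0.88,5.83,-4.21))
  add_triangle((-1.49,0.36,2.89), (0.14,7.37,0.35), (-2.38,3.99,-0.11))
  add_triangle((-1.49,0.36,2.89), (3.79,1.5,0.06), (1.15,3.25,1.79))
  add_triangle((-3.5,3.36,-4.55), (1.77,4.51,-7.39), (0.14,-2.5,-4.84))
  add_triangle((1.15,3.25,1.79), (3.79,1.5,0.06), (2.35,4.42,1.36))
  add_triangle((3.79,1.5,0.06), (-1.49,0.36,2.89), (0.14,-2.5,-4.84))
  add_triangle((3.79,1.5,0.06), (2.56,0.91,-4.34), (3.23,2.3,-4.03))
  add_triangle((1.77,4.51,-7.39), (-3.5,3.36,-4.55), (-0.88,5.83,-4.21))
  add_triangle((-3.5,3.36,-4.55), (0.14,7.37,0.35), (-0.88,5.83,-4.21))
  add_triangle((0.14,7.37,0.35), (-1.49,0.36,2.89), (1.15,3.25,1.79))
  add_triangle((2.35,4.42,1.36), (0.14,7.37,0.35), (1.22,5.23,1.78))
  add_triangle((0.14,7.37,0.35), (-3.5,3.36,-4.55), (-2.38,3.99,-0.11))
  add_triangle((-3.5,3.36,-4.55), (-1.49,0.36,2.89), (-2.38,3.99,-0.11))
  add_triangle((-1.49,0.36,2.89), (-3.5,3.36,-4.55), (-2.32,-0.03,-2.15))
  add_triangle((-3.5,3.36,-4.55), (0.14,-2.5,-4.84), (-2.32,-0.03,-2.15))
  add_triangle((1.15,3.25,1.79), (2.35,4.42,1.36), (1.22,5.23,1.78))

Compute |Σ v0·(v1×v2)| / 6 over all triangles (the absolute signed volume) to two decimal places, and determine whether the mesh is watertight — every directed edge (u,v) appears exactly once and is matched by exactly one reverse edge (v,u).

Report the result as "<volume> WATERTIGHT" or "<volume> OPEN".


Per-triangle v0·(v1×v2)/6:
  t1: +5.3452
  t2: +0.5757
  t3: +2.3040
  t4: +6.7553
  t5: +3.4026
  t6: +0.2041
  t7: +35.1110
  t8: +3.6660
  t9: +12.3963
  t10: +18.5370
  t11: +9.2168
  t12: +4.0808
  t13: +31.5628
  t14: +1.5706
  t15: +1.7982
  t16: +3.0929
  t17: +17.0766
  t18: +13.9102
  t19: +6.8477
  t20: +2.6801
  t21: +12.8955
  t22: +6.6646
  t23: +5.8150
  t24: +7.8075
  t25: +0.8355
Σ = +214.1519 → |volume| = 214.15

Directed edges: 75 total; 3 unmatched, e.g. (3.23,2.3,-4.03)→(1.77,4.51,-7.39) → open.

214.15 OPEN
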